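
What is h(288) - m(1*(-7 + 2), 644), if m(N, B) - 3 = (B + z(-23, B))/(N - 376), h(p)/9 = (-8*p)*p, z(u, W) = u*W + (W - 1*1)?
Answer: -2275334476/381 ≈ -5.9720e+6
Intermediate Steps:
z(u, W) = -1 + W + W*u (z(u, W) = W*u + (W - 1) = W*u + (-1 + W) = -1 + W + W*u)
h(p) = -72*p**2 (h(p) = 9*((-8*p)*p) = 9*(-8*p**2) = -72*p**2)
m(N, B) = 3 + (-1 - 21*B)/(-376 + N) (m(N, B) = 3 + (B + (-1 + B + B*(-23)))/(N - 376) = 3 + (B + (-1 + B - 23*B))/(-376 + N) = 3 + (B + (-1 - 22*B))/(-376 + N) = 3 + (-1 - 21*B)/(-376 + N))
h(288) - m(1*(-7 + 2), 644) = -72*288**2 - (-1129 - 21*644 + 3*(1*(-7 + 2)))/(-376 + 1*(-7 + 2)) = -72*82944 - (-1129 - 13524 + 3*(1*(-5)))/(-376 + 1*(-5)) = -5971968 - (-1129 - 13524 + 3*(-5))/(-376 - 5) = -5971968 - (-1129 - 13524 - 15)/(-381) = -5971968 - (-1)*(-14668)/381 = -5971968 - 1*14668/381 = -5971968 - 14668/381 = -2275334476/381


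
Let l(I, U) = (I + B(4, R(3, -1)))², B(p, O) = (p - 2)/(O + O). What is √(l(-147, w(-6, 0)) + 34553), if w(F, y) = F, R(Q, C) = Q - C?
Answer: 3*√99713/4 ≈ 236.83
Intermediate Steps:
B(p, O) = (-2 + p)/(2*O) (B(p, O) = (-2 + p)/((2*O)) = (-2 + p)*(1/(2*O)) = (-2 + p)/(2*O))
l(I, U) = (¼ + I)² (l(I, U) = (I + (-2 + 4)/(2*(3 - 1*(-1))))² = (I + (½)*2/(3 + 1))² = (I + (½)*2/4)² = (I + (½)*(¼)*2)² = (I + ¼)² = (¼ + I)²)
√(l(-147, w(-6, 0)) + 34553) = √((1 + 4*(-147))²/16 + 34553) = √((1 - 588)²/16 + 34553) = √((1/16)*(-587)² + 34553) = √((1/16)*344569 + 34553) = √(344569/16 + 34553) = √(897417/16) = 3*√99713/4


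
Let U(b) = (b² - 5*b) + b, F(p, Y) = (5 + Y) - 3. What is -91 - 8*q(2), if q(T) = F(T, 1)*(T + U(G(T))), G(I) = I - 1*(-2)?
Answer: -139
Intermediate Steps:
F(p, Y) = 2 + Y
G(I) = 2 + I (G(I) = I + 2 = 2 + I)
U(b) = b² - 4*b
q(T) = 3*T + 3*(-2 + T)*(2 + T) (q(T) = (2 + 1)*(T + (2 + T)*(-4 + (2 + T))) = 3*(T + (2 + T)*(-2 + T)) = 3*(T + (-2 + T)*(2 + T)) = 3*T + 3*(-2 + T)*(2 + T))
-91 - 8*q(2) = -91 - 8*(-12 + 3*2 + 3*2²) = -91 - 8*(-12 + 6 + 3*4) = -91 - 8*(-12 + 6 + 12) = -91 - 8*6 = -91 - 48 = -139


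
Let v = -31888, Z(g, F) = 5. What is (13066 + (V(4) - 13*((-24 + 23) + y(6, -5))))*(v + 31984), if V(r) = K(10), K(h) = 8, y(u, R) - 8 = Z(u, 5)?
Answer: 1240128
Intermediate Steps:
y(u, R) = 13 (y(u, R) = 8 + 5 = 13)
V(r) = 8
(13066 + (V(4) - 13*((-24 + 23) + y(6, -5))))*(v + 31984) = (13066 + (8 - 13*((-24 + 23) + 13)))*(-31888 + 31984) = (13066 + (8 - 13*(-1 + 13)))*96 = (13066 + (8 - 13*12))*96 = (13066 + (8 - 156))*96 = (13066 - 148)*96 = 12918*96 = 1240128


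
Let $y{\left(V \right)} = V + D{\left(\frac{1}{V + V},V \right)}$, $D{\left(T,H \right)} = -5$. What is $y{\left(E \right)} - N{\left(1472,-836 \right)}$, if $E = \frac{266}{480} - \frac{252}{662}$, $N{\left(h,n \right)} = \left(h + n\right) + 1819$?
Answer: $- \frac{195408617}{79440} \approx -2459.8$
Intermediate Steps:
$N{\left(h,n \right)} = 1819 + h + n$
$E = \frac{13783}{79440}$ ($E = 266 \cdot \frac{1}{480} - \frac{126}{331} = \frac{133}{240} - \frac{126}{331} = \frac{13783}{79440} \approx 0.1735$)
$y{\left(V \right)} = -5 + V$ ($y{\left(V \right)} = V - 5 = -5 + V$)
$y{\left(E \right)} - N{\left(1472,-836 \right)} = \left(-5 + \frac{13783}{79440}\right) - \left(1819 + 1472 - 836\right) = - \frac{383417}{79440} - 2455 = - \frac{195408617}{79440}$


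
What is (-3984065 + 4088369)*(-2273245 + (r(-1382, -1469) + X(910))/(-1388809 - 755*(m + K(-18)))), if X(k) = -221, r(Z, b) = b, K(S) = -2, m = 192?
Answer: -121103901381541520/510753 ≈ -2.3711e+11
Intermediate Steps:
(-3984065 + 4088369)*(-2273245 + (r(-1382, -1469) + X(910))/(-1388809 - 755*(m + K(-18)))) = (-3984065 + 4088369)*(-2273245 + (-1469 - 221)/(-1388809 - 755*(192 - 2))) = 104304*(-2273245 - 1690/(-1388809 - 755*190)) = 104304*(-2273245 - 1690/(-1388809 - 143450)) = 104304*(-2273245 - 1690/(-1532259)) = 104304*(-2273245 - 1690*(-1/1532259)) = 104304*(-2273245 + 1690/1532259) = 104304*(-3483200108765/1532259) = -121103901381541520/510753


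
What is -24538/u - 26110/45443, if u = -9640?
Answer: 431689967/219035260 ≈ 1.9709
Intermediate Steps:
-24538/u - 26110/45443 = -24538/(-9640) - 26110/45443 = -24538*(-1/9640) - 26110*1/45443 = 12269/4820 - 26110/45443 = 431689967/219035260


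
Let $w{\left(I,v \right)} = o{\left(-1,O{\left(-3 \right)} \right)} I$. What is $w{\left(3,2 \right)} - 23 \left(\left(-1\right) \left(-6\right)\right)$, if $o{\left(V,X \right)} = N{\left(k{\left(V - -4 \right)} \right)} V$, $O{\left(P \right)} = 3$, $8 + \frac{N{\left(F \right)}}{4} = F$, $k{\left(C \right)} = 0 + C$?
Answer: $-78$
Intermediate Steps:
$k{\left(C \right)} = C$
$N{\left(F \right)} = -32 + 4 F$
$o{\left(V,X \right)} = V \left(-16 + 4 V\right)$ ($o{\left(V,X \right)} = \left(-32 + 4 \left(V - -4\right)\right) V = \left(-32 + 4 \left(V + 4\right)\right) V = \left(-32 + 4 \left(4 + V\right)\right) V = \left(-32 + \left(16 + 4 V\right)\right) V = \left(-16 + 4 V\right) V = V \left(-16 + 4 V\right)$)
$w{\left(I,v \right)} = 20 I$ ($w{\left(I,v \right)} = 4 \left(-1\right) \left(-4 - 1\right) I = 4 \left(-1\right) \left(-5\right) I = 20 I$)
$w{\left(3,2 \right)} - 23 \left(\left(-1\right) \left(-6\right)\right) = 20 \cdot 3 - 23 \left(\left(-1\right) \left(-6\right)\right) = 60 - 138 = -78$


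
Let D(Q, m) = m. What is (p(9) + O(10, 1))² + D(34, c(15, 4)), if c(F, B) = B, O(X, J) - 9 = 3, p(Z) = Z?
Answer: 445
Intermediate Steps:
O(X, J) = 12 (O(X, J) = 9 + 3 = 12)
(p(9) + O(10, 1))² + D(34, c(15, 4)) = (9 + 12)² + 4 = 21² + 4 = 441 + 4 = 445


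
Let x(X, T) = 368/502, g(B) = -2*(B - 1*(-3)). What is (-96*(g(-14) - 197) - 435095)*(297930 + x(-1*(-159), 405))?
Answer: -31280356933130/251 ≈ -1.2462e+11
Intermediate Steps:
g(B) = -6 - 2*B (g(B) = -2*(B + 3) = -2*(3 + B) = -6 - 2*B)
x(X, T) = 184/251 (x(X, T) = 368*(1/502) = 184/251)
(-96*(g(-14) - 197) - 435095)*(297930 + x(-1*(-159), 405)) = (-96*((-6 - 2*(-14)) - 197) - 435095)*(297930 + 184/251) = (-96*((-6 + 28) - 197) - 435095)*(74780614/251) = (-96*(22 - 197) - 435095)*(74780614/251) = (-96*(-175) - 435095)*(74780614/251) = (16800 - 435095)*(74780614/251) = -418295*74780614/251 = -31280356933130/251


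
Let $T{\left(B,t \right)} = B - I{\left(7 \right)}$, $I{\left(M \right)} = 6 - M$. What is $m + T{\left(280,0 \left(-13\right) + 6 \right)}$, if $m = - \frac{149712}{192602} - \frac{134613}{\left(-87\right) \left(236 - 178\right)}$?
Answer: $\frac{49711111621}{161978282} \approx 306.9$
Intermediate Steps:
$m = \frac{4195214379}{161978282}$ ($m = \left(-149712\right) \frac{1}{192602} - \frac{134613}{\left(-87\right) 58} = - \frac{74856}{96301} - \frac{134613}{-5046} = - \frac{74856}{96301} - - \frac{44871}{1682} = - \frac{74856}{96301} + \frac{44871}{1682} = \frac{4195214379}{161978282} \approx 25.9$)
$T{\left(B,t \right)} = 1 + B$ ($T{\left(B,t \right)} = B - \left(6 - 7\right) = B - -1 = B + 1 = 1 + B$)
$m + T{\left(280,0 \left(-13\right) + 6 \right)} = \frac{4195214379}{161978282} + \left(1 + 280\right) = \frac{4195214379}{161978282} + 281 = \frac{49711111621}{161978282}$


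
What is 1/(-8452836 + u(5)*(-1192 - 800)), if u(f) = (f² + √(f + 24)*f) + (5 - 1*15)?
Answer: -235631/1998710941396 + 415*√29/2998066412094 ≈ -1.1715e-7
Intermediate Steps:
u(f) = -10 + f² + f*√(24 + f) (u(f) = (f² + √(24 + f)*f) + (5 - 15) = (f² + f*√(24 + f)) - 10 = -10 + f² + f*√(24 + f))
1/(-8452836 + u(5)*(-1192 - 800)) = 1/(-8452836 + (-10 + 5² + 5*√(24 + 5))*(-1192 - 800)) = 1/(-8452836 + (-10 + 25 + 5*√29)*(-1992)) = 1/(-8452836 + (15 + 5*√29)*(-1992)) = 1/(-8452836 + (-29880 - 9960*√29)) = 1/(-8482716 - 9960*√29)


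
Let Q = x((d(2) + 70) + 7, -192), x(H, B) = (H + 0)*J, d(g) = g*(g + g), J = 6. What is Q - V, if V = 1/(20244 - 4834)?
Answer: 7859099/15410 ≈ 510.00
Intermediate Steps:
V = 1/15410 ≈ 6.4893e-5
d(g) = 2*g² (d(g) = g*(2*g) = 2*g²)
x(H, B) = 6*H (x(H, B) = (H + 0)*6 = H*6 = 6*H)
Q = 510 (Q = 6*((2*2² + 70) + 7) = 6*((2*4 + 70) + 7) = 6*((8 + 70) + 7) = 6*(78 + 7) = 6*85 = 510)
Q - V = 510 - 1*1/15410 = 510 - 1/15410 = 7859099/15410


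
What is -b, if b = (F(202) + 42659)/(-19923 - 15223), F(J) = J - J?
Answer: 42659/35146 ≈ 1.2138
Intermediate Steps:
F(J) = 0
b = -42659/35146 (b = (0 + 42659)/(-19923 - 15223) = 42659/(-35146) = 42659*(-1/35146) = -42659/35146 ≈ -1.2138)
-b = -1*(-42659/35146) = 42659/35146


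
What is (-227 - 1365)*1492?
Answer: -2375264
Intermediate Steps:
(-227 - 1365)*1492 = -1592*1492 = -2375264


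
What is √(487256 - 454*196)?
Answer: 56*√127 ≈ 631.09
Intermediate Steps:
√(487256 - 454*196) = √(487256 - 88984) = √398272 = 56*√127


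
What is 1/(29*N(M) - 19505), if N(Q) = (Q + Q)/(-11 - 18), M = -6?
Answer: -1/19493 ≈ -5.1300e-5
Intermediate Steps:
N(Q) = -2*Q/29 (N(Q) = (2*Q)/(-29) = (2*Q)*(-1/29) = -2*Q/29)
1/(29*N(M) - 19505) = 1/(29*(-2/29*(-6)) - 19505) = 1/(29*(12/29) - 19505) = 1/(12 - 19505) = 1/(-19493) = -1/19493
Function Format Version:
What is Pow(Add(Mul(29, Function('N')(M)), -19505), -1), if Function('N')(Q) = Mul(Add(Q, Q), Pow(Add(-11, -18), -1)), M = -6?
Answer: Rational(-1, 19493) ≈ -5.1300e-5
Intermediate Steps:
Function('N')(Q) = Mul(Rational(-2, 29), Q) (Function('N')(Q) = Mul(Mul(2, Q), Pow(-29, -1)) = Mul(Mul(2, Q), Rational(-1, 29)) = Mul(Rational(-2, 29), Q))
Pow(Add(Mul(29, Function('N')(M)), -19505), -1) = Pow(Add(Mul(29, Mul(Rational(-2, 29), -6)), -19505), -1) = Pow(Add(Mul(29, Rational(12, 29)), -19505), -1) = Pow(Add(12, -19505), -1) = Pow(-19493, -1) = Rational(-1, 19493)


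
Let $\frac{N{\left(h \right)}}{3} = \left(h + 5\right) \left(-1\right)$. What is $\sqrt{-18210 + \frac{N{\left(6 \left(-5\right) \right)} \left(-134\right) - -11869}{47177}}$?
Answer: $\frac{i \sqrt{40529352666127}}{47177} \approx 134.94 i$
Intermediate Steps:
$N{\left(h \right)} = -15 - 3 h$ ($N{\left(h \right)} = 3 \left(h + 5\right) \left(-1\right) = 3 \left(5 + h\right) \left(-1\right) = 3 \left(-5 - h\right) = -15 - 3 h$)
$\sqrt{-18210 + \frac{N{\left(6 \left(-5\right) \right)} \left(-134\right) - -11869}{47177}} = \sqrt{-18210 + \frac{\left(-15 - 3 \cdot 6 \left(-5\right)\right) \left(-134\right) - -11869}{47177}} = \sqrt{-18210 + \left(\left(-15 - -90\right) \left(-134\right) + 11869\right) \frac{1}{47177}} = \sqrt{-18210 + \left(\left(-15 + 90\right) \left(-134\right) + 11869\right) \frac{1}{47177}} = \sqrt{-18210 + \left(75 \left(-134\right) + 11869\right) \frac{1}{47177}} = \sqrt{-18210 + \left(-10050 + 11869\right) \frac{1}{47177}} = \sqrt{-18210 + 1819 \cdot \frac{1}{47177}} = \sqrt{-18210 + \frac{1819}{47177}} = \sqrt{- \frac{859091351}{47177}} = \frac{i \sqrt{40529352666127}}{47177}$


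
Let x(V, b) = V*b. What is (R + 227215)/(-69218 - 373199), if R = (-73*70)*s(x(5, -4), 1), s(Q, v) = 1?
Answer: -222105/442417 ≈ -0.50203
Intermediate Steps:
R = -5110 (R = -73*70*1 = -5110*1 = -5110)
(R + 227215)/(-69218 - 373199) = (-5110 + 227215)/(-69218 - 373199) = 222105/(-442417) = 222105*(-1/442417) = -222105/442417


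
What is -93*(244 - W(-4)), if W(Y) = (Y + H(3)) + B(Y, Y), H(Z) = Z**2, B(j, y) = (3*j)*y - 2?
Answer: -17949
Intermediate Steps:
B(j, y) = -2 + 3*j*y (B(j, y) = 3*j*y - 2 = -2 + 3*j*y)
W(Y) = 7 + Y + 3*Y**2 (W(Y) = (Y + 3**2) + (-2 + 3*Y*Y) = (Y + 9) + (-2 + 3*Y**2) = (9 + Y) + (-2 + 3*Y**2) = 7 + Y + 3*Y**2)
-93*(244 - W(-4)) = -93*(244 - (7 - 4 + 3*(-4)**2)) = -93*(244 - (7 - 4 + 3*16)) = -93*(244 - (7 - 4 + 48)) = -93*(244 - 1*51) = -93*(244 - 51) = -93*193 = -17949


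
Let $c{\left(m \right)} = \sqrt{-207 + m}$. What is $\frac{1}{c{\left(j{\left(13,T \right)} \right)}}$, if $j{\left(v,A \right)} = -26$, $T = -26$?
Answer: $- \frac{i \sqrt{233}}{233} \approx - 0.065512 i$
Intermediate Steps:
$\frac{1}{c{\left(j{\left(13,T \right)} \right)}} = \frac{1}{\sqrt{-207 - 26}} = \frac{1}{\sqrt{-233}} = \frac{1}{i \sqrt{233}} = - \frac{i \sqrt{233}}{233}$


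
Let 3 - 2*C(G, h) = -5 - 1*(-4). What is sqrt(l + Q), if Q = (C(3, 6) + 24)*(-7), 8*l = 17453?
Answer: sqrt(31994)/4 ≈ 44.717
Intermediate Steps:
l = 17453/8 (l = (1/8)*17453 = 17453/8 ≈ 2181.6)
C(G, h) = 2 (C(G, h) = 3/2 - (-5 - 1*(-4))/2 = 3/2 - (-5 + 4)/2 = 3/2 - 1/2*(-1) = 3/2 + 1/2 = 2)
Q = -182 (Q = (2 + 24)*(-7) = 26*(-7) = -182)
sqrt(l + Q) = sqrt(17453/8 - 182) = sqrt(15997/8) = sqrt(31994)/4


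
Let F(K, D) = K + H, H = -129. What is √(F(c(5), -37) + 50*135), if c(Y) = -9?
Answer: 2*√1653 ≈ 81.314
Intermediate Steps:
F(K, D) = -129 + K (F(K, D) = K - 129 = -129 + K)
√(F(c(5), -37) + 50*135) = √((-129 - 9) + 50*135) = √(-138 + 6750) = √6612 = 2*√1653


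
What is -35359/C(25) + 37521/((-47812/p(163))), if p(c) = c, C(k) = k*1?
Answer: -1843482583/1195300 ≈ -1542.3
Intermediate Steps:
C(k) = k
-35359/C(25) + 37521/((-47812/p(163))) = -35359/25 + 37521/((-47812/163)) = -35359*1/25 + 37521/((-47812*1/163)) = -35359/25 + 37521/(-47812/163) = -35359/25 + 37521*(-163/47812) = -35359/25 - 6115923/47812 = -1843482583/1195300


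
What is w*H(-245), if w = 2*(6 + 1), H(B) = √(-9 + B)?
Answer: 14*I*√254 ≈ 223.12*I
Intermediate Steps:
w = 14 (w = 2*7 = 14)
w*H(-245) = 14*√(-9 - 245) = 14*√(-254) = 14*(I*√254) = 14*I*√254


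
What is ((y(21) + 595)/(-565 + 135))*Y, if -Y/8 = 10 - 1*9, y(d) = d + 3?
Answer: 2476/215 ≈ 11.516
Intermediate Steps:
y(d) = 3 + d
Y = -8 (Y = -8*(10 - 1*9) = -8*(10 - 9) = -8*1 = -8)
((y(21) + 595)/(-565 + 135))*Y = (((3 + 21) + 595)/(-565 + 135))*(-8) = ((24 + 595)/(-430))*(-8) = (619*(-1/430))*(-8) = -619/430*(-8) = 2476/215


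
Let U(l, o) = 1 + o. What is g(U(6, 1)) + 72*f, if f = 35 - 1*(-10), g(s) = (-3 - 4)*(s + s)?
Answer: 3212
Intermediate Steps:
g(s) = -14*s
f = 45 (f = 35 + 10 = 45)
g(U(6, 1)) + 72*f = -14*(1 + 1) + 72*45 = -14*2 + 3240 = -28 + 3240 = 3212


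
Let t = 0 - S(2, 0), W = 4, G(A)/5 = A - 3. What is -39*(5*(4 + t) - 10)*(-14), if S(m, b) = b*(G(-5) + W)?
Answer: 5460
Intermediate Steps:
G(A) = -15 + 5*A (G(A) = 5*(A - 3) = 5*(-3 + A) = -15 + 5*A)
S(m, b) = -36*b (S(m, b) = b*((-15 + 5*(-5)) + 4) = b*((-15 - 25) + 4) = b*(-40 + 4) = b*(-36) = -36*b)
t = 0 (t = 0 - (-36)*0 = 0 - 1*0 = 0 + 0 = 0)
-39*(5*(4 + t) - 10)*(-14) = -39*(5*(4 + 0) - 10)*(-14) = -39*(5*4 - 10)*(-14) = -39*(20 - 10)*(-14) = -390*(-14) = -39*(-140) = 5460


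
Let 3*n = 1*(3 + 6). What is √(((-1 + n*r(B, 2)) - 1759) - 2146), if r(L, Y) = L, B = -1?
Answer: I*√3909 ≈ 62.522*I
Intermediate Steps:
n = 3 (n = (1*(3 + 6))/3 = (1*9)/3 = (⅓)*9 = 3)
√(((-1 + n*r(B, 2)) - 1759) - 2146) = √(((-1 + 3*(-1)) - 1759) - 2146) = √(((-1 - 3) - 1759) - 2146) = √((-4 - 1759) - 2146) = √(-1763 - 2146) = √(-3909) = I*√3909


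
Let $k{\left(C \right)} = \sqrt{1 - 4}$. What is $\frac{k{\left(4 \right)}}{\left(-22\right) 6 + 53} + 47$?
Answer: $47 - \frac{i \sqrt{3}}{79} \approx 47.0 - 0.021925 i$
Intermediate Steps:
$k{\left(C \right)} = i \sqrt{3}$ ($k{\left(C \right)} = \sqrt{-3} = i \sqrt{3}$)
$\frac{k{\left(4 \right)}}{\left(-22\right) 6 + 53} + 47 = \frac{i \sqrt{3}}{\left(-22\right) 6 + 53} + 47 = \frac{i \sqrt{3}}{-132 + 53} + 47 = \frac{i \sqrt{3}}{-79} + 47 = - \frac{i \sqrt{3}}{79} + 47 = 47 - \frac{i \sqrt{3}}{79}$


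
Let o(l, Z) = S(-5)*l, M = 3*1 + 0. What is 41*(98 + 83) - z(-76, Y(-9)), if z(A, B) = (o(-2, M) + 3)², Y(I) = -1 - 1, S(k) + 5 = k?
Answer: 6892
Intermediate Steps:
S(k) = -5 + k
M = 3 (M = 3 + 0 = 3)
o(l, Z) = -10*l (o(l, Z) = (-5 - 5)*l = -10*l)
Y(I) = -2
z(A, B) = 529 (z(A, B) = (-10*(-2) + 3)² = (20 + 3)² = 23² = 529)
41*(98 + 83) - z(-76, Y(-9)) = 41*(98 + 83) - 1*529 = 41*181 - 529 = 7421 - 529 = 6892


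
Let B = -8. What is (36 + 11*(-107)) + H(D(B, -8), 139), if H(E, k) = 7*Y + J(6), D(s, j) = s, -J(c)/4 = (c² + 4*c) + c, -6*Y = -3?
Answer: -2803/2 ≈ -1401.5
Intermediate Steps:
Y = ½ (Y = -⅙*(-3) = ½ ≈ 0.50000)
J(c) = -20*c - 4*c² (J(c) = -4*((c² + 4*c) + c) = -4*(c² + 5*c) = -20*c - 4*c²)
H(E, k) = -521/2 (H(E, k) = 7*(½) - 4*6*(5 + 6) = 7/2 - 4*6*11 = 7/2 - 264 = -521/2)
(36 + 11*(-107)) + H(D(B, -8), 139) = (36 + 11*(-107)) - 521/2 = (36 - 1177) - 521/2 = -1141 - 521/2 = -2803/2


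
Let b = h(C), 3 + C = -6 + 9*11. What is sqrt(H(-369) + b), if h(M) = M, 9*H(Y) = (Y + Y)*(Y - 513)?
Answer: 9*sqrt(894) ≈ 269.10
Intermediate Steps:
C = 90 (C = -3 + (-6 + 9*11) = -3 + (-6 + 99) = -3 + 93 = 90)
H(Y) = 2*Y*(-513 + Y)/9 (H(Y) = ((Y + Y)*(Y - 513))/9 = ((2*Y)*(-513 + Y))/9 = (2*Y*(-513 + Y))/9 = 2*Y*(-513 + Y)/9)
b = 90
sqrt(H(-369) + b) = sqrt((2/9)*(-369)*(-513 - 369) + 90) = sqrt((2/9)*(-369)*(-882) + 90) = sqrt(72324 + 90) = sqrt(72414) = 9*sqrt(894)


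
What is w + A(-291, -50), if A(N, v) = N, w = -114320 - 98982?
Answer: -213593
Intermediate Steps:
w = -213302
w + A(-291, -50) = -213302 - 291 = -213593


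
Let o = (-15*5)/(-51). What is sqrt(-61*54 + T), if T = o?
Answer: I*sqrt(951541)/17 ≈ 57.381*I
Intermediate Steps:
o = 25/17 (o = -1/51*(-75) = 25/17 ≈ 1.4706)
T = 25/17 ≈ 1.4706
sqrt(-61*54 + T) = sqrt(-61*54 + 25/17) = sqrt(-3294 + 25/17) = sqrt(-55973/17) = I*sqrt(951541)/17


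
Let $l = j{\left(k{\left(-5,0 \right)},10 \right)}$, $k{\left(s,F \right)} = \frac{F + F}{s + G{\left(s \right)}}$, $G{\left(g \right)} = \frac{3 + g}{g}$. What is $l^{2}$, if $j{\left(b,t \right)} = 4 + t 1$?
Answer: $196$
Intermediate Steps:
$G{\left(g \right)} = \frac{3 + g}{g}$
$k{\left(s,F \right)} = \frac{2 F}{s + \frac{3 + s}{s}}$ ($k{\left(s,F \right)} = \frac{F + F}{s + \frac{3 + s}{s}} = \frac{2 F}{s + \frac{3 + s}{s}}$)
$j{\left(b,t \right)} = 4 + t$
$l = 14$ ($l = 4 + 10 = 14$)
$l^{2} = 14^{2} = 196$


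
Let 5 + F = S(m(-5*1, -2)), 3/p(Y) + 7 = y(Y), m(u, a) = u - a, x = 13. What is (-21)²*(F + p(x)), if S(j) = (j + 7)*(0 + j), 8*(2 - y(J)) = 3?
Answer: -332955/43 ≈ -7743.1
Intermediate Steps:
y(J) = 13/8 (y(J) = 2 - ⅛*3 = 2 - 3/8 = 13/8)
S(j) = j*(7 + j) (S(j) = (7 + j)*j = j*(7 + j))
p(Y) = -24/43 (p(Y) = 3/(-7 + 13/8) = 3/(-43/8) = 3*(-8/43) = -24/43)
F = -17 (F = -5 + (-5*1 - 1*(-2))*(7 + (-5*1 - 1*(-2))) = -5 + (-5 + 2)*(7 + (-5 + 2)) = -5 - 3*(7 - 3) = -5 - 3*4 = -5 - 12 = -17)
(-21)²*(F + p(x)) = (-21)²*(-17 - 24/43) = 441*(-755/43) = -332955/43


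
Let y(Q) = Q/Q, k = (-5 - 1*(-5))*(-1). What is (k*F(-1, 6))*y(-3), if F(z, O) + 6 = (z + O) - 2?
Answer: 0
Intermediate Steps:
F(z, O) = -8 + O + z (F(z, O) = -6 + ((z + O) - 2) = -6 + ((O + z) - 2) = -6 + (-2 + O + z) = -8 + O + z)
k = 0 (k = (-5 + 5)*(-1) = 0*(-1) = 0)
y(Q) = 1
(k*F(-1, 6))*y(-3) = (0*(-8 + 6 - 1))*1 = (0*(-3))*1 = 0*1 = 0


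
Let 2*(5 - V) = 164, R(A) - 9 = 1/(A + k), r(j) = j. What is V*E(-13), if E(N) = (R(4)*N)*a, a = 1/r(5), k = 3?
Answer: 9152/5 ≈ 1830.4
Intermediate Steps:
a = 1/5 ≈ 0.20000
R(A) = 9 + 1/(3 + A) (R(A) = 9 + 1/(A + 3) = 9 + 1/(3 + A))
E(N) = 64*N/35 (E(N) = (((28 + 9*4)/(3 + 4))*N)*(1/5) = (((28 + 36)/7)*N)*(1/5) = (((1/7)*64)*N)*(1/5) = (64*N/7)*(1/5) = 64*N/35)
V = -77 (V = 5 - 1/2*164 = 5 - 82 = -77)
V*E(-13) = -704*(-13)/5 = -77*(-832/35) = 9152/5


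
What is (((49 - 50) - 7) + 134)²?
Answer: 15876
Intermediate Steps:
(((49 - 50) - 7) + 134)² = ((-1 - 7) + 134)² = (-8 + 134)² = 126² = 15876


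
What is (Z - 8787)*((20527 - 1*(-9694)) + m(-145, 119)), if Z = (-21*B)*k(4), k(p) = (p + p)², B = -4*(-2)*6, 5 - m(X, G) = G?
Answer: -2206812993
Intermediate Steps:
m(X, G) = 5 - G
B = 48 (B = 8*6 = 48)
k(p) = 4*p² (k(p) = (2*p)² = 4*p²)
Z = -64512 (Z = (-21*48)*(4*4²) = -4032*16 = -1008*64 = -64512)
(Z - 8787)*((20527 - 1*(-9694)) + m(-145, 119)) = (-64512 - 8787)*((20527 - 1*(-9694)) + (5 - 1*119)) = -73299*((20527 + 9694) + (5 - 119)) = -73299*(30221 - 114) = -73299*30107 = -2206812993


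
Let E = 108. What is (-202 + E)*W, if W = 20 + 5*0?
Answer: -1880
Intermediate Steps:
W = 20 (W = 20 + 0 = 20)
(-202 + E)*W = (-202 + 108)*20 = -94*20 = -1880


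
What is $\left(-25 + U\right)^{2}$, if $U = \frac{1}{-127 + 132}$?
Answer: $\frac{15376}{25} \approx 615.04$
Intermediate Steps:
$U = \frac{1}{5} \approx 0.2$
$\left(-25 + U\right)^{2} = \left(-25 + \frac{1}{5}\right)^{2} = \left(- \frac{124}{5}\right)^{2} = \frac{15376}{25}$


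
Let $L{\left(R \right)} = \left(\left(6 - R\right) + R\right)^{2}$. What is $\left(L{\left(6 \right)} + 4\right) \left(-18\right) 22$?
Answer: $-15840$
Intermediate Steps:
$L{\left(R \right)} = 36$ ($L{\left(R \right)} = 6^{2} = 36$)
$\left(L{\left(6 \right)} + 4\right) \left(-18\right) 22 = \left(36 + 4\right) \left(-18\right) 22 = 40 \left(-18\right) 22 = \left(-720\right) 22 = -15840$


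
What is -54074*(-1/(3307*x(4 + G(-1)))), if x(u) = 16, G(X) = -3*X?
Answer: 27037/26456 ≈ 1.0220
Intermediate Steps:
-54074*(-1/(3307*x(4 + G(-1)))) = -54074/((-3307*16)) = -54074/(-52912) = -54074*(-1/52912) = 27037/26456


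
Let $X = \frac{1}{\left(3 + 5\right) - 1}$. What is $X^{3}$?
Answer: $\frac{1}{343} \approx 0.0029155$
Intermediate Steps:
$X = \frac{1}{7}$ ($X = \frac{1}{8 - 1} = \frac{1}{7} \approx 0.14286$)
$X^{3} = \left(\frac{1}{7}\right)^{3} = \frac{1}{343}$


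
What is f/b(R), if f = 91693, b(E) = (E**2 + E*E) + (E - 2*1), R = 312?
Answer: 91693/194998 ≈ 0.47023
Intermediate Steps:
b(E) = -2 + E + 2*E**2 (b(E) = (E**2 + E**2) + (E - 2) = 2*E**2 + (-2 + E) = -2 + E + 2*E**2)
f/b(R) = 91693/(-2 + 312 + 2*312**2) = 91693/(-2 + 312 + 2*97344) = 91693/(-2 + 312 + 194688) = 91693/194998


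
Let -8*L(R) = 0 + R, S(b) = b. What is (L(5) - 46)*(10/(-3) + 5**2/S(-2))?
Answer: 35435/48 ≈ 738.23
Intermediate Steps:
L(R) = -R/8 (L(R) = -(0 + R)/8 = -R/8)
(L(5) - 46)*(10/(-3) + 5**2/S(-2)) = (-1/8*5 - 46)*(10/(-3) + 5**2/(-2)) = (-5/8 - 46)*(10*(-1/3) + 25*(-1/2)) = -373*(-10/3 - 25/2)/8 = -373/8*(-95/6) = 35435/48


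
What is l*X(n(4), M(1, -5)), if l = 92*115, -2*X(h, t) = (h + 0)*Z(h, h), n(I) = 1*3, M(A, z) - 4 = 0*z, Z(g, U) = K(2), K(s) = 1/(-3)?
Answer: 5290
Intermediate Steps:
K(s) = -1/3
Z(g, U) = -1/3
M(A, z) = 4 (M(A, z) = 4 + 0*z = 4 + 0 = 4)
n(I) = 3
X(h, t) = h/6 (X(h, t) = -(h + 0)*(-1)/(2*3) = -h*(-1)/(2*3) = -(-1)*h/6 = h/6)
l = 10580
l*X(n(4), M(1, -5)) = 10580*((1/6)*3) = 10580*(1/2) = 5290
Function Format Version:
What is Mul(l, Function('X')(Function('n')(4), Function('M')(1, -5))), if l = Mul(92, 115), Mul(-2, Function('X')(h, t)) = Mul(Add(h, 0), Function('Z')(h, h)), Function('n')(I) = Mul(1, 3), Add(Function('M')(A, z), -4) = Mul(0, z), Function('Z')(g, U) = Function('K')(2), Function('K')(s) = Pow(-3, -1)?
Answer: 5290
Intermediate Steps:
Function('K')(s) = Rational(-1, 3)
Function('Z')(g, U) = Rational(-1, 3)
Function('M')(A, z) = 4 (Function('M')(A, z) = Add(4, Mul(0, z)) = Add(4, 0) = 4)
Function('n')(I) = 3
Function('X')(h, t) = Mul(Rational(1, 6), h) (Function('X')(h, t) = Mul(Rational(-1, 2), Mul(Add(h, 0), Rational(-1, 3))) = Mul(Rational(-1, 2), Mul(h, Rational(-1, 3))) = Mul(Rational(-1, 2), Mul(Rational(-1, 3), h)) = Mul(Rational(1, 6), h))
l = 10580
Mul(l, Function('X')(Function('n')(4), Function('M')(1, -5))) = Mul(10580, Mul(Rational(1, 6), 3)) = Mul(10580, Rational(1, 2)) = 5290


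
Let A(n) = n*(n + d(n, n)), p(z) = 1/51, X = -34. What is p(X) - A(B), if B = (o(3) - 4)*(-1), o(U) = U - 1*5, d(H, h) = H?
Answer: -3671/51 ≈ -71.980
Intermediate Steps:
o(U) = -5 + U (o(U) = U - 5 = -5 + U)
p(z) = 1/51
B = 6 (B = ((-5 + 3) - 4)*(-1) = (-2 - 4)*(-1) = -6*(-1) = 6)
A(n) = 2*n**2 (A(n) = n*(n + n) = n*(2*n) = 2*n**2)
p(X) - A(B) = 1/51 - 2*6**2 = 1/51 - 2*36 = 1/51 - 1*72 = 1/51 - 72 = -3671/51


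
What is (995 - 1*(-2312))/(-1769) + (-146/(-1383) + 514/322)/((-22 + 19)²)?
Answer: -5956779316/3545017623 ≈ -1.6803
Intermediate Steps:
(995 - 1*(-2312))/(-1769) + (-146/(-1383) + 514/322)/((-22 + 19)²) = (995 + 2312)*(-1/1769) + (-146*(-1/1383) + 514*(1/322))/((-3)²) = 3307*(-1/1769) + (146/1383 + 257/161)/9 = -3307/1769 + (378937/222663)*(⅑) = -3307/1769 + 378937/2003967 = -5956779316/3545017623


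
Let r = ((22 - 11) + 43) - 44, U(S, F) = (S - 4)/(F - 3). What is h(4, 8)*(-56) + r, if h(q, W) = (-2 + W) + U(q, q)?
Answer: -326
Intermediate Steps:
U(S, F) = (-4 + S)/(-3 + F)
h(q, W) = -2 + W + (-4 + q)/(-3 + q) (h(q, W) = (-2 + W) + (-4 + q)/(-3 + q) = -2 + W + (-4 + q)/(-3 + q))
r = 10 (r = (11 + 43) - 44 = 54 - 44 = 10)
h(4, 8)*(-56) + r = ((-4 + 4 + (-3 + 4)*(-2 + 8))/(-3 + 4))*(-56) + 10 = ((-4 + 4 + 1*6)/1)*(-56) + 10 = (1*(-4 + 4 + 6))*(-56) + 10 = (1*6)*(-56) + 10 = 6*(-56) + 10 = -336 + 10 = -326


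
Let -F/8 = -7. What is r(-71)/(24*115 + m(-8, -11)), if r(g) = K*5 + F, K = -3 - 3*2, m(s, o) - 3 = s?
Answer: 11/2755 ≈ 0.0039927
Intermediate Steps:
F = 56 (F = -8*(-7) = 56)
m(s, o) = 3 + s
K = -9 (K = -3 - 6 = -9)
r(g) = 11 (r(g) = -9*5 + 56 = -45 + 56 = 11)
r(-71)/(24*115 + m(-8, -11)) = 11/(24*115 + (3 - 8)) = 11/(2760 - 5) = 11/2755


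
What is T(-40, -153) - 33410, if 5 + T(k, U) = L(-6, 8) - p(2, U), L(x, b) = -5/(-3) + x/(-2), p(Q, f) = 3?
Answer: -100240/3 ≈ -33413.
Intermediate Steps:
L(x, b) = 5/3 - x/2 (L(x, b) = -5*(-1/3) + x*(-1/2) = 5/3 - x/2)
T(k, U) = -10/3 (T(k, U) = -5 + ((5/3 - 1/2*(-6)) - 1*3) = -5 + ((5/3 + 3) - 3) = -5 + (14/3 - 3) = -5 + 5/3 = -10/3)
T(-40, -153) - 33410 = -10/3 - 33410 = -100240/3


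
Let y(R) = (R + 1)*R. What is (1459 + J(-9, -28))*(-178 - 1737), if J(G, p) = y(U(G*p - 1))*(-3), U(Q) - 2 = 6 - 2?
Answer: -2552695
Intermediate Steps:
U(Q) = 6 (U(Q) = 2 + (6 - 2) = 2 + 4 = 6)
y(R) = R*(1 + R) (y(R) = (1 + R)*R = R*(1 + R))
J(G, p) = -126 (J(G, p) = (6*(1 + 6))*(-3) = (6*7)*(-3) = 42*(-3) = -126)
(1459 + J(-9, -28))*(-178 - 1737) = (1459 - 126)*(-178 - 1737) = 1333*(-1915) = -2552695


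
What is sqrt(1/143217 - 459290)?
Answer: I*sqrt(1046727477038177)/47739 ≈ 677.71*I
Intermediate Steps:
sqrt(1/143217 - 459290) = sqrt(-65778135929/143217) = I*sqrt(1046727477038177)/47739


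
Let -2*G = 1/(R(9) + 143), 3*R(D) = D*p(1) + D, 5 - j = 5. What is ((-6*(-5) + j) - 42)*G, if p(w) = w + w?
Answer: 3/76 ≈ 0.039474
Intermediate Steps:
j = 0 (j = 5 - 1*5 = 5 - 5 = 0)
p(w) = 2*w
R(D) = D (R(D) = (D*(2*1) + D)/3 = (D*2 + D)/3 = (2*D + D)/3 = (3*D)/3 = D)
G = -1/304 (G = -1/(2*(9 + 143)) = -½/152 = -½*1/152 = -1/304 ≈ -0.0032895)
((-6*(-5) + j) - 42)*G = ((-6*(-5) + 0) - 42)*(-1/304) = ((30 + 0) - 42)*(-1/304) = (30 - 42)*(-1/304) = -12*(-1/304) = 3/76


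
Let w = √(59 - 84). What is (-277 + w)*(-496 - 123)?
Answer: 171463 - 3095*I ≈ 1.7146e+5 - 3095.0*I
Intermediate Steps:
w = 5*I (w = √(-25) = 5*I ≈ 5.0*I)
(-277 + w)*(-496 - 123) = (-277 + 5*I)*(-496 - 123) = (-277 + 5*I)*(-619) = 171463 - 3095*I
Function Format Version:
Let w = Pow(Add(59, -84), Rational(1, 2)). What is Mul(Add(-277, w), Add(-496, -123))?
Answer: Add(171463, Mul(-3095, I)) ≈ Add(1.7146e+5, Mul(-3095.0, I))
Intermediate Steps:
w = Mul(5, I) (w = Pow(-25, Rational(1, 2)) = Mul(5, I) ≈ Mul(5.0000, I))
Mul(Add(-277, w), Add(-496, -123)) = Mul(Add(-277, Mul(5, I)), Add(-496, -123)) = Mul(Add(-277, Mul(5, I)), -619) = Add(171463, Mul(-3095, I))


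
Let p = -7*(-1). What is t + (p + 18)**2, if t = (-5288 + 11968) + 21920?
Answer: 29225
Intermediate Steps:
t = 28600 (t = 6680 + 21920 = 28600)
p = 7
t + (p + 18)**2 = 28600 + (7 + 18)**2 = 28600 + 25**2 = 28600 + 625 = 29225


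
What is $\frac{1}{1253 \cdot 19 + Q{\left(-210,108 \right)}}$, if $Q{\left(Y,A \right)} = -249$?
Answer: $\frac{1}{23558} \approx 4.2448 \cdot 10^{-5}$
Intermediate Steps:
$\frac{1}{1253 \cdot 19 + Q{\left(-210,108 \right)}} = \frac{1}{1253 \cdot 19 - 249} = \frac{1}{23807 - 249} = \frac{1}{23558}$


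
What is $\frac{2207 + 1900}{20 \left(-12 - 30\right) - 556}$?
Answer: $- \frac{4107}{1396} \approx -2.942$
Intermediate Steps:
$\frac{2207 + 1900}{20 \left(-12 - 30\right) - 556} = \frac{4107}{20 \left(-42\right) - 556} = \frac{4107}{-840 - 556} = \frac{4107}{-1396} = 4107 \left(- \frac{1}{1396}\right) = - \frac{4107}{1396}$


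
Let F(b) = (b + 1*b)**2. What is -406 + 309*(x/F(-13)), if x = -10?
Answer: -138773/338 ≈ -410.57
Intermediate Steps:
F(b) = 4*b**2 (F(b) = (b + b)**2 = (2*b)**2 = 4*b**2)
-406 + 309*(x/F(-13)) = -406 + 309*(-10/(4*(-13)**2)) = -406 + 309*(-10/(4*169)) = -406 + 309*(-10/676) = -406 + 309*(-10*1/676) = -406 + 309*(-5/338) = -406 - 1545/338 = -138773/338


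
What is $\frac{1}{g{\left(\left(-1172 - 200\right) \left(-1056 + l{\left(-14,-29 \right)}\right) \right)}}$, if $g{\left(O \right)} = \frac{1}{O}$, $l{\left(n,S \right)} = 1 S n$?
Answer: $891800$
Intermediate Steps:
$l{\left(n,S \right)} = S n$
$\frac{1}{g{\left(\left(-1172 - 200\right) \left(-1056 + l{\left(-14,-29 \right)}\right) \right)}} = \frac{1}{\frac{1}{\left(-1172 - 200\right) \left(-1056 - -406\right)}} = \frac{1}{\frac{1}{\left(-1372\right) \left(-1056 + 406\right)}} = \frac{1}{\frac{1}{\left(-1372\right) \left(-650\right)}} = \frac{1}{\frac{1}{891800}} = 891800$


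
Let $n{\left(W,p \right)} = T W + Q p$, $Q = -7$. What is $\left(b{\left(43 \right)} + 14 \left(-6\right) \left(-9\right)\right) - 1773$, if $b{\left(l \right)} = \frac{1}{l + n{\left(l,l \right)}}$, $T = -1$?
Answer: $- \frac{306118}{301} \approx -1017.0$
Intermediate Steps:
$n{\left(W,p \right)} = - W - 7 p$
$b{\left(l \right)} = - \frac{1}{7 l}$ ($b{\left(l \right)} = \frac{1}{l - 8 l} = \frac{1}{\left(-7\right) l} = - \frac{1}{7 l}$)
$\left(b{\left(43 \right)} + 14 \left(-6\right) \left(-9\right)\right) - 1773 = \left(- \frac{1}{7 \cdot 43} + 14 \left(-6\right) \left(-9\right)\right) - 1773 = \left(\left(- \frac{1}{7}\right) \frac{1}{43} - -756\right) - 1773 = \left(- \frac{1}{301} + 756\right) - 1773 = \frac{227555}{301} - 1773 = - \frac{306118}{301}$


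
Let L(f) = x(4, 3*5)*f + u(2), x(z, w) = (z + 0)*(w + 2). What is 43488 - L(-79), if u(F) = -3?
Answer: 48863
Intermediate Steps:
x(z, w) = z*(2 + w)
L(f) = -3 + 68*f (L(f) = (4*(2 + 3*5))*f - 3 = (4*(2 + 15))*f - 3 = (4*17)*f - 3 = 68*f - 3 = -3 + 68*f)
43488 - L(-79) = 43488 - (-3 + 68*(-79)) = 43488 - (-3 - 5372) = 43488 - 1*(-5375) = 43488 + 5375 = 48863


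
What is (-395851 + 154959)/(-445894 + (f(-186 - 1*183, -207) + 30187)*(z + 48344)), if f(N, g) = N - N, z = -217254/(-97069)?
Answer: -5845786387/35405480860111 ≈ -0.00016511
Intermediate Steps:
z = 217254/97069 (z = -217254*(-1/97069) = 217254/97069 ≈ 2.2381)
f(N, g) = 0
(-395851 + 154959)/(-445894 + (f(-186 - 1*183, -207) + 30187)*(z + 48344)) = (-395851 + 154959)/(-445894 + (0 + 30187)*(217254/97069 + 48344)) = -240892/(-445894 + 30187*(4692920990/97069)) = -240892/(-445894 + 141665205925130/97069) = -240892/141621923440444/97069 = -240892*97069/141621923440444 = -5845786387/35405480860111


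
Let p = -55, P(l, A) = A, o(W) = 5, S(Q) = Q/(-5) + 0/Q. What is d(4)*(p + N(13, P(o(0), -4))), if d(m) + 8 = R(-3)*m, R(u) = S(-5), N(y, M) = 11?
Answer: 176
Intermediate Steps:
S(Q) = -Q/5 (S(Q) = Q*(-1/5) + 0 = -Q/5 + 0 = -Q/5)
R(u) = 1 (R(u) = -1/5*(-5) = 1)
d(m) = -8 + m (d(m) = -8 + 1*m = -8 + m)
d(4)*(p + N(13, P(o(0), -4))) = (-8 + 4)*(-55 + 11) = -4*(-44) = 176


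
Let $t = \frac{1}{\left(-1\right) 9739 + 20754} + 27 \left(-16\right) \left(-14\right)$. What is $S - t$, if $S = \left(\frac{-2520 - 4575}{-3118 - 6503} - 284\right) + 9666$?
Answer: $\frac{117799947338}{35325105} \approx 3334.7$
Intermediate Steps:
$t = \frac{66618721}{11015}$ ($t = \frac{1}{-9739 + 20754} - -6048 = \frac{1}{11015} + 6048 = \frac{66618721}{11015} \approx 6048.0$)
$S = \frac{30090439}{3207}$ ($S = \left(- \frac{7095}{-9621} - 284\right) + 9666 = \left(\left(-7095\right) \left(- \frac{1}{9621}\right) - 284\right) + 9666 = \left(\frac{2365}{3207} - 284\right) + 9666 = - \frac{908423}{3207} + 9666 = \frac{30090439}{3207} \approx 9382.7$)
$S - t = \frac{30090439}{3207} - \frac{66618721}{11015} = \frac{117799947338}{35325105}$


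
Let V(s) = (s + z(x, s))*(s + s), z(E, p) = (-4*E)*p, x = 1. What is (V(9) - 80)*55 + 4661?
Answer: -26469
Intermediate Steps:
z(E, p) = -4*E*p
V(s) = -6*s² (V(s) = (s - 4*1*s)*(s + s) = (s - 4*s)*(2*s) = (-3*s)*(2*s) = -6*s²)
(V(9) - 80)*55 + 4661 = (-6*9² - 80)*55 + 4661 = (-6*81 - 80)*55 + 4661 = (-486 - 80)*55 + 4661 = -566*55 + 4661 = -31130 + 4661 = -26469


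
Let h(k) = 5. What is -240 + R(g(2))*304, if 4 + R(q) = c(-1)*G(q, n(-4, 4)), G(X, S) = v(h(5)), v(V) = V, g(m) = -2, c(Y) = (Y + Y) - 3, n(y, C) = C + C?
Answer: -9056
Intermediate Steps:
n(y, C) = 2*C
c(Y) = -3 + 2*Y (c(Y) = 2*Y - 3 = -3 + 2*Y)
G(X, S) = 5
R(q) = -29 (R(q) = -4 + (-3 + 2*(-1))*5 = -4 + (-3 - 2)*5 = -4 - 5*5 = -4 - 25 = -29)
-240 + R(g(2))*304 = -240 - 29*304 = -240 - 8816 = -9056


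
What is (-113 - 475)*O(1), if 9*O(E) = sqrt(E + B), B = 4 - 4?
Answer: -196/3 ≈ -65.333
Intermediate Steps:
B = 0
O(E) = sqrt(E)/9 (O(E) = sqrt(E + 0)/9 = sqrt(E)/9)
(-113 - 475)*O(1) = (-113 - 475)*(sqrt(1)/9) = -196/3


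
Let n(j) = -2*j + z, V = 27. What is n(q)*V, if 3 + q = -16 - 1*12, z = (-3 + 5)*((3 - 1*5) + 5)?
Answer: 1836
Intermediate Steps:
z = 6 (z = 2*((3 - 5) + 5) = 2*(-2 + 5) = 2*3 = 6)
q = -31 (q = -3 + (-16 - 1*12) = -3 + (-16 - 12) = -3 - 28 = -31)
n(j) = 6 - 2*j (n(j) = -2*j + 6 = 6 - 2*j)
n(q)*V = (6 - 2*(-31))*27 = (6 + 62)*27 = 68*27 = 1836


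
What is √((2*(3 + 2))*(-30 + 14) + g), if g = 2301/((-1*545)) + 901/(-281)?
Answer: I*√3926764297770/153145 ≈ 12.939*I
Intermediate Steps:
g = -1137626/153145 (g = 2301/(-545) + 901*(-1/281) = 2301*(-1/545) - 901/281 = -2301/545 - 901/281 = -1137626/153145 ≈ -7.4284)
√((2*(3 + 2))*(-30 + 14) + g) = √((2*(3 + 2))*(-30 + 14) - 1137626/153145) = √((2*5)*(-16) - 1137626/153145) = √(10*(-16) - 1137626/153145) = √(-160 - 1137626/153145) = √(-25640826/153145) = I*√3926764297770/153145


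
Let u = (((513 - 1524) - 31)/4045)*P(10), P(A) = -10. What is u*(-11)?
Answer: -22924/809 ≈ -28.336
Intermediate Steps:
u = 2084/809 (u = (((513 - 1524) - 31)/4045)*(-10) = ((-1011 - 31)*(1/4045))*(-10) = -1042*1/4045*(-10) = -1042/4045*(-10) = 2084/809 ≈ 2.5760)
u*(-11) = (2084/809)*(-11) = -22924/809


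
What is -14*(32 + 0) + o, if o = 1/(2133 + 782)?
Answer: -1305919/2915 ≈ -448.00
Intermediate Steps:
o = 1/2915 ≈ 0.00034305
-14*(32 + 0) + o = -14*(32 + 0) + 1/2915 = -14*32 + 1/2915 = -448 + 1/2915 = -1305919/2915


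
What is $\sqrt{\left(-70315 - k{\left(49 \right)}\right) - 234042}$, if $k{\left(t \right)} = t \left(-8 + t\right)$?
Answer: $i \sqrt{306366} \approx 553.5 i$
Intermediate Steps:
$\sqrt{\left(-70315 - k{\left(49 \right)}\right) - 234042} = \sqrt{\left(-70315 - 49 \left(-8 + 49\right)\right) - 234042} = \sqrt{\left(-70315 - 49 \cdot 41\right) - 234042} = \sqrt{\left(-70315 - 2009\right) - 234042} = \sqrt{-72324 - 234042} = \sqrt{-306366} = i \sqrt{306366}$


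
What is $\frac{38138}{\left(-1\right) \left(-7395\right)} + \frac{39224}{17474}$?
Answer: $\frac{478242446}{64610115} \approx 7.402$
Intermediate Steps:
$\frac{38138}{\left(-1\right) \left(-7395\right)} + \frac{39224}{17474} = \frac{38138}{7395} + 39224 \cdot \frac{1}{17474} = 38138 \cdot \frac{1}{7395} + \frac{19612}{8737} = \frac{38138}{7395} + \frac{19612}{8737} = \frac{478242446}{64610115}$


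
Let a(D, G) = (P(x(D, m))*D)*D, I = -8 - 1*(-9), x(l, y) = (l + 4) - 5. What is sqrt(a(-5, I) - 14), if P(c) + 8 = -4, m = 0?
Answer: I*sqrt(314) ≈ 17.72*I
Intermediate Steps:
x(l, y) = -1 + l (x(l, y) = (4 + l) - 5 = -1 + l)
I = 1 (I = -8 + 9 = 1)
P(c) = -12 (P(c) = -8 - 4 = -12)
a(D, G) = -12*D**2 (a(D, G) = (-12*D)*D = -12*D**2)
sqrt(a(-5, I) - 14) = sqrt(-12*(-5)**2 - 14) = sqrt(-12*25 - 14) = sqrt(-300 - 14) = sqrt(-314) = I*sqrt(314)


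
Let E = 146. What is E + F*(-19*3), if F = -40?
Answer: 2426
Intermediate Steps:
E + F*(-19*3) = 146 - (-760)*3 = 146 - 40*(-57) = 146 + 2280 = 2426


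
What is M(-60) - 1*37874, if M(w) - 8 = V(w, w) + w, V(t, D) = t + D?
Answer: -38046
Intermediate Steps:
V(t, D) = D + t
M(w) = 8 + 3*w (M(w) = 8 + ((w + w) + w) = 8 + (2*w + w) = 8 + 3*w)
M(-60) - 1*37874 = (8 + 3*(-60)) - 1*37874 = (8 - 180) - 37874 = -172 - 37874 = -38046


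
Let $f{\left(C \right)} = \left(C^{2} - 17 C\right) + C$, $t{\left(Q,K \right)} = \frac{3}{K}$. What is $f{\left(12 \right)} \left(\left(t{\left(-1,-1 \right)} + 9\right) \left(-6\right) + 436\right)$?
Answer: $-19200$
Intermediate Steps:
$f{\left(C \right)} = C^{2} - 16 C$
$f{\left(12 \right)} \left(\left(t{\left(-1,-1 \right)} + 9\right) \left(-6\right) + 436\right) = 12 \left(-16 + 12\right) \left(\left(\frac{3}{-1} + 9\right) \left(-6\right) + 436\right) = 12 \left(-4\right) \left(\left(3 \left(-1\right) + 9\right) \left(-6\right) + 436\right) = - 48 \left(\left(-3 + 9\right) \left(-6\right) + 436\right) = - 48 \left(6 \left(-6\right) + 436\right) = - 48 \left(-36 + 436\right) = \left(-48\right) 400 = -19200$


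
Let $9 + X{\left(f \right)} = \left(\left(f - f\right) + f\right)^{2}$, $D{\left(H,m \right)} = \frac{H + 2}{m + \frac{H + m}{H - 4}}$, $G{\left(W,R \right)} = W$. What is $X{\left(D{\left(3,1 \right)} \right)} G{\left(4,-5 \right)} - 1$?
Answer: $- \frac{233}{9} \approx -25.889$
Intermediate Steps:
$D{\left(H,m \right)} = \frac{2 + H}{m + \frac{H + m}{-4 + H}}$
$X{\left(f \right)} = -9 + f^{2}$ ($X{\left(f \right)} = -9 + \left(\left(f - f\right) + f\right)^{2} = -9 + \left(0 + f\right)^{2} = -9 + f^{2}$)
$X{\left(D{\left(3,1 \right)} \right)} G{\left(4,-5 \right)} - 1 = \left(-9 + \left(\frac{-8 + 3^{2} - 6}{3 - 3 + 3 \cdot 1}\right)^{2}\right) 4 - 1 = \left(-9 + \left(\frac{-8 + 9 - 6}{3 - 3 + 3}\right)^{2}\right) 4 - 1 = \left(-9 + \left(\frac{1}{3} \left(-5\right)\right)^{2}\right) 4 - 1 = \left(-9 + \left(- \frac{5}{3}\right)^{2}\right) 4 - 1 = \left(-9 + \frac{25}{9}\right) 4 - 1 = \left(- \frac{56}{9}\right) 4 - 1 = - \frac{224}{9} - 1 = - \frac{233}{9}$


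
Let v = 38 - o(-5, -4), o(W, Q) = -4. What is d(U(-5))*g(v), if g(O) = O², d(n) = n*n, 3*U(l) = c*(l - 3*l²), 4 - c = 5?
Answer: 1254400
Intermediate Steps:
c = -1 (c = 4 - 1*5 = 4 - 5 = -1)
U(l) = l² - l/3 (U(l) = (-(l - 3*l²))/3 = (-l + 3*l²)/3 = l² - l/3)
d(n) = n²
v = 42 (v = 38 - 1*(-4) = 38 + 4 = 42)
d(U(-5))*g(v) = (-5*(-⅓ - 5))²*42² = (-5*(-16/3))²*1764 = (80/3)²*1764 = (6400/9)*1764 = 1254400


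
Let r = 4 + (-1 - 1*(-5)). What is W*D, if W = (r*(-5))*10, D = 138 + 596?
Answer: -293600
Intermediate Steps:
D = 734
r = 8 (r = 4 + (-1 + 5) = 4 + 4 = 8)
W = -400 (W = (8*(-5))*10 = -40*10 = -400)
W*D = -400*734 = -293600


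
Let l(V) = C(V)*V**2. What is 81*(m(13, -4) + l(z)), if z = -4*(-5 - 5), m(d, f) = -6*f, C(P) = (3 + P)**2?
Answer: 239632344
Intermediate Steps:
z = 40 (z = -4*(-10) = 40)
l(V) = V**2*(3 + V)**2 (l(V) = (3 + V)**2*V**2 = V**2*(3 + V)**2)
81*(m(13, -4) + l(z)) = 81*(-6*(-4) + 40**2*(3 + 40)**2) = 81*(24 + 1600*43**2) = 81*(24 + 1600*1849) = 81*(24 + 2958400) = 81*2958424 = 239632344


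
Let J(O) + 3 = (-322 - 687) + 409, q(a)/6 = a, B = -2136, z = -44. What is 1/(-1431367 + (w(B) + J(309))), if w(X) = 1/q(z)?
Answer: -264/378040081 ≈ -6.9834e-7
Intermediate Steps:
q(a) = 6*a
J(O) = -603 (J(O) = -3 + ((-322 - 687) + 409) = -3 + (-1009 + 409) = -3 - 600 = -603)
w(X) = -1/264 (w(X) = 1/(6*(-44)) = 1/(-264) = -1/264)
1/(-1431367 + (w(B) + J(309))) = 1/(-1431367 + (-1/264 - 603)) = 1/(-1431367 - 159193/264) = 1/(-378040081/264) = -264/378040081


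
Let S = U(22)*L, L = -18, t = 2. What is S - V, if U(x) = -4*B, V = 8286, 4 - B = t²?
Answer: -8286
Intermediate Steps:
B = 0 (B = 4 - 1*2² = 4 - 1*4 = 4 - 4 = 0)
U(x) = 0 (U(x) = -4*0 = 0)
S = 0 (S = 0*(-18) = 0)
S - V = 0 - 1*8286 = 0 - 8286 = -8286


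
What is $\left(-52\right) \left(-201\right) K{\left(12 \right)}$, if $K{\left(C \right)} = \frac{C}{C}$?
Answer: $10452$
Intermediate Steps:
$K{\left(C \right)} = 1$
$\left(-52\right) \left(-201\right) K{\left(12 \right)} = \left(-52\right) \left(-201\right) 1 = 10452 \cdot 1 = 10452$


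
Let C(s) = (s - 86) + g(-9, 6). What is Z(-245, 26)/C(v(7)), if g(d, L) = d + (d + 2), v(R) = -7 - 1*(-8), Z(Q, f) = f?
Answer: -26/101 ≈ -0.25743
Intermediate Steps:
v(R) = 1 (v(R) = -7 + 8 = 1)
g(d, L) = 2 + 2*d (g(d, L) = d + (2 + d) = 2 + 2*d)
C(s) = -102 + s (C(s) = (s - 86) + (2 + 2*(-9)) = (-86 + s) + (2 - 18) = (-86 + s) - 16 = -102 + s)
Z(-245, 26)/C(v(7)) = 26/(-102 + 1) = 26/(-101) = 26*(-1/101) = -26/101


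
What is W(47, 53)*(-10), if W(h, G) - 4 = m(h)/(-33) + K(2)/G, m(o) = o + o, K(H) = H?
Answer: -20800/1749 ≈ -11.893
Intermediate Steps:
m(o) = 2*o
W(h, G) = 4 + 2/G - 2*h/33 (W(h, G) = 4 + ((2*h)/(-33) + 2/G) = 4 + ((2*h)*(-1/33) + 2/G) = 4 + (-2*h/33 + 2/G) = 4 + (2/G - 2*h/33) = 4 + 2/G - 2*h/33)
W(47, 53)*(-10) = (4 + 2/53 - 2/33*47)*(-10) = (4 + 2*(1/53) - 94/33)*(-10) = (4 + 2/53 - 94/33)*(-10) = (2080/1749)*(-10) = -20800/1749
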